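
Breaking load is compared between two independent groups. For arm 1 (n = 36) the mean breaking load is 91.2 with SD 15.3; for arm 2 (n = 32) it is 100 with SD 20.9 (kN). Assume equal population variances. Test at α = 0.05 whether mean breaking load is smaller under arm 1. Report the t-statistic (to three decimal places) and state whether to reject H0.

t = -1.996; reject H0

Let group 1 = arm 1, group 2 = arm 2. H0: μ_1 = μ_2; H1: μ_1 < μ_2 (two-sample pooled-variance t-test, left-tailed).
s_p² = [(36−1)·15.3² + (32−1)·20.9²]/(36+32−2) = 329.307
t = (91.2 − 100)/√[329.307·(1/36 + 1/32)] = -1.996
df = n₁ + n₂ − 2 = 66
p-value = P(T ≤ -1.996) ≈ 0.0250
Since p ≈ 0.0250 < α = 0.05, reject H0; the data support H1.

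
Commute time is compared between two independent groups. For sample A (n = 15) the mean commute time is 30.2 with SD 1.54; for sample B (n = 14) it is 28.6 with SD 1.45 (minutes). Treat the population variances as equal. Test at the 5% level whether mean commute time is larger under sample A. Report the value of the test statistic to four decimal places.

2.8755

Let group 1 = sample A, group 2 = sample B. H0: μ_1 = μ_2; H1: μ_1 > μ_2 (two-sample pooled-variance t-test, right-tailed).
s_p² = [(15−1)·1.54² + (14−1)·1.45²]/(15+14−2) = 2.24203
t = (30.2 − 28.6)/√[2.24203·(1/15 + 1/14)] = 2.8755
df = n₁ + n₂ − 2 = 27
p-value = P(T ≥ 2.8755) ≈ 0.0039
Since p ≈ 0.0039 < α = 0.05, reject H0; the evidence is statistically significant.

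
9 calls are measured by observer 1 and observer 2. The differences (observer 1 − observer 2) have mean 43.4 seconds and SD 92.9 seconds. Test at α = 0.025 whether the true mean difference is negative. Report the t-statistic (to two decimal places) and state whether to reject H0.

H0: μ_d = 0; H1: μ_d < 0 (paired t-test on the differences, left-tailed).
t = d̄/(s_d/√n) = 43.4/(92.9/√9) = 1.40
df = n − 1 = 8
p-value = P(T ≤ 1.40) ≈ 0.9007
Since p ≈ 0.9007 > α = 0.025, fail to reject H0; the evidence is not statistically significant.

t = 1.40; fail to reject H0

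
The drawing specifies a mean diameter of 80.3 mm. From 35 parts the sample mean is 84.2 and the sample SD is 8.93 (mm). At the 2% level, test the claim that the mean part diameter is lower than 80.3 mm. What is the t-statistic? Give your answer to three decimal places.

2.584

H0: μ = 80.3; H1: μ < 80.3 (one-sample t-test, left-tailed).
t = (x̄ − μ₀)/(s/√n) = (84.2 − 80.3)/(8.93/√35) = 2.584
df = n − 1 = 34
p-value = P(T ≤ 2.584) ≈ 0.993
Since p ≈ 0.993 > α = 0.02, fail to reject H0; the data do not provide sufficient evidence against H0.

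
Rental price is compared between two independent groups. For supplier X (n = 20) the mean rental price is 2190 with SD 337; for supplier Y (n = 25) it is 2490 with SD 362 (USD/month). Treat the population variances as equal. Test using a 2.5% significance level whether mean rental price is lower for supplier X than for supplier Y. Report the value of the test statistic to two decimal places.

-2.85

Let group 1 = supplier X, group 2 = supplier Y. H0: μ_1 = μ_2; H1: μ_1 < μ_2 (two-sample pooled-variance t-test, left-tailed).
s_p² = [(20−1)·337² + (25−1)·362²]/(20+25−2) = 123322
t = (2190 − 2490)/√[123322·(1/20 + 1/25)] = -2.85
df = n₁ + n₂ − 2 = 43
p-value = P(T ≤ -2.85) ≈ 0.0034
Since p ≈ 0.0034 < α = 0.025, reject H0; the data support H1.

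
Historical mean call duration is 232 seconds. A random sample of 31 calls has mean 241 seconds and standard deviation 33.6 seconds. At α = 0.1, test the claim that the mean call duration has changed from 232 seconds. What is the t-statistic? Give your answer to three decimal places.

1.491

H0: μ = 232; H1: μ ≠ 232 (one-sample t-test, two-sided).
t = (x̄ − μ₀)/(s/√n) = (241 − 232)/(33.6/√31) = 1.491
df = n − 1 = 30
Two-sided p-value ≈ 0.1463
Since p ≈ 0.1463 > α = 0.1, fail to reject H0; the data do not provide sufficient evidence against H0.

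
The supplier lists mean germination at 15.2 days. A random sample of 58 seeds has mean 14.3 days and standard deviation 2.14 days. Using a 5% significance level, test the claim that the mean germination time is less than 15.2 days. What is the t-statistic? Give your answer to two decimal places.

H0: μ = 15.2; H1: μ < 15.2 (one-sample t-test, left-tailed).
t = (x̄ − μ₀)/(s/√n) = (14.3 − 15.2)/(2.14/√58) = -3.20
df = n − 1 = 57
p-value = P(T ≤ -3.20) ≈ 0.0011
Since p ≈ 0.0011 < α = 0.05, reject H0; the data support H1.

-3.20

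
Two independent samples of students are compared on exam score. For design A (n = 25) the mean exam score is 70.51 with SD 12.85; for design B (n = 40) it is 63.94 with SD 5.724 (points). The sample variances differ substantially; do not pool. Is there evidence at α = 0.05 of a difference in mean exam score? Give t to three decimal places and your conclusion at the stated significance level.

t = 2.411; reject H0

Let group 1 = design A, group 2 = design B. H0: μ_1 = μ_2; H1: μ_1 ≠ μ_2 (Welch's two-sample t-test, two-sided).
t = (x̄_1 − x̄_2)/√(s_1²/n_1 + s_2²/n_2) = (70.51 − 63.94)/√(12.85²/25 + 5.724²/40) = 2.411
Welch–Satterthwaite df ≈ 30.04
Two-sided p-value ≈ 0.022
Since p ≈ 0.022 < α = 0.05, reject H0; the data support H1.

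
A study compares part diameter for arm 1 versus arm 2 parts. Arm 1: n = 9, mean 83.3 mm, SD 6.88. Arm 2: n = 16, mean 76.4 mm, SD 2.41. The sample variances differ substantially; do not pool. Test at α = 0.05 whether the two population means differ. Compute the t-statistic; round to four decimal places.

2.9100

Let group 1 = arm 1, group 2 = arm 2. H0: μ_1 = μ_2; H1: μ_1 ≠ μ_2 (Welch's two-sample t-test, two-sided).
t = (x̄_1 − x̄_2)/√(s_1²/n_1 + s_2²/n_2) = (83.3 − 76.4)/√(6.88²/9 + 2.41²/16) = 2.9100
Welch–Satterthwaite df ≈ 9.12
Two-sided p-value ≈ 0.0171
Since p ≈ 0.0171 < α = 0.05, reject H0; the data support H1.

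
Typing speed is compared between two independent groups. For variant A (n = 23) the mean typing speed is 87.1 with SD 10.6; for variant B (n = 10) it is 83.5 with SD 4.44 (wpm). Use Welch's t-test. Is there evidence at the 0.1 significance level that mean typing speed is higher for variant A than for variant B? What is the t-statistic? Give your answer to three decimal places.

1.375

Let group 1 = variant A, group 2 = variant B. H0: μ_1 = μ_2; H1: μ_1 > μ_2 (Welch's two-sample t-test, right-tailed).
t = (x̄_1 − x̄_2)/√(s_1²/n_1 + s_2²/n_2) = (87.1 − 83.5)/√(10.6²/23 + 4.44²/10) = 1.375
Welch–Satterthwaite df ≈ 31.00
p-value = P(T ≥ 1.375) ≈ 0.0895
Since p ≈ 0.0895 < α = 0.1, reject H0; the evidence is statistically significant.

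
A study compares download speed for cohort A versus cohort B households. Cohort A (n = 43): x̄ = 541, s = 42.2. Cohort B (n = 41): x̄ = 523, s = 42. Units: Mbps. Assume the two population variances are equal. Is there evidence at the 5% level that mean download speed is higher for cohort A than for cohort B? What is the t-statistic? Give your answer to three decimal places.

1.959

Let group 1 = cohort A, group 2 = cohort B. H0: μ_1 = μ_2; H1: μ_1 > μ_2 (two-sample pooled-variance t-test, right-tailed).
s_p² = [(43−1)·42.2² + (41−1)·42²]/(43+41−2) = 1772.63
t = (541 − 523)/√[1772.63·(1/43 + 1/41)] = 1.959
df = n₁ + n₂ − 2 = 82
p-value = P(T ≥ 1.959) ≈ 0.027
Since p ≈ 0.027 < α = 0.05, reject H0; the evidence is statistically significant.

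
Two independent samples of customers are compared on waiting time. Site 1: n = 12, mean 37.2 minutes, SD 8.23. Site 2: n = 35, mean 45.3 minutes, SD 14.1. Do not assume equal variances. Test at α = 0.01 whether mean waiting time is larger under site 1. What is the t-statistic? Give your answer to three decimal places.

Let group 1 = site 1, group 2 = site 2. H0: μ_1 = μ_2; H1: μ_1 > μ_2 (Welch's two-sample t-test, right-tailed).
t = (x̄_1 − x̄_2)/√(s_1²/n_1 + s_2²/n_2) = (37.2 − 45.3)/√(8.23²/12 + 14.1²/35) = -2.407
Welch–Satterthwaite df ≈ 33.35
p-value = P(T ≥ -2.407) ≈ 0.989
Since p ≈ 0.989 > α = 0.01, fail to reject H0; the evidence is not statistically significant.

-2.407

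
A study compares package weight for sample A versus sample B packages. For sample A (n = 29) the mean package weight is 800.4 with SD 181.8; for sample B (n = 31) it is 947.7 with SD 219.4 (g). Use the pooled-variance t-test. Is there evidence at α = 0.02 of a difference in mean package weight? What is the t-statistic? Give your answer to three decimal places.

Let group 1 = sample A, group 2 = sample B. H0: μ_1 = μ_2; H1: μ_1 ≠ μ_2 (two-sample pooled-variance t-test, two-sided).
s_p² = [(29−1)·181.8² + (31−1)·219.4²]/(29+31−2) = 40853.9
t = (800.4 − 947.7)/√[40853.9·(1/29 + 1/31)] = -2.821
df = n₁ + n₂ − 2 = 58
Two-sided p-value ≈ 0.007
Since p ≈ 0.007 < α = 0.02, reject H0; the data support H1.

-2.821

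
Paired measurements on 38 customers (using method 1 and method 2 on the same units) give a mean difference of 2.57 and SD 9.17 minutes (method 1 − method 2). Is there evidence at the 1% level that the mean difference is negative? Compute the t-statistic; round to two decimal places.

H0: μ_d = 0; H1: μ_d < 0 (paired t-test on the differences, left-tailed).
t = d̄/(s_d/√n) = 2.57/(9.17/√38) = 1.73
df = n − 1 = 37
p-value = P(T ≤ 1.73) ≈ 0.9538
Since p ≈ 0.9538 > α = 0.01, fail to reject H0; the evidence is not statistically significant.

1.73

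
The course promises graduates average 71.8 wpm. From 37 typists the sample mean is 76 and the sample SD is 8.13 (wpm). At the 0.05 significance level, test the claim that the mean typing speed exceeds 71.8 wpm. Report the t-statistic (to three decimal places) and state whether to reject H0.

t = 3.142; reject H0

H0: μ = 71.8; H1: μ > 71.8 (one-sample t-test, right-tailed).
t = (x̄ − μ₀)/(s/√n) = (76 − 71.8)/(8.13/√37) = 3.142
df = n − 1 = 36
p-value = P(T ≥ 3.142) ≈ 0.002
Since p ≈ 0.002 < α = 0.05, reject H0; the data support H1.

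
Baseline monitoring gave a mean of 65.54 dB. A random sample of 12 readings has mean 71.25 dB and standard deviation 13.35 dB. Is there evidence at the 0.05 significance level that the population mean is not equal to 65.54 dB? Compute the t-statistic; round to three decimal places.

1.482

H0: μ = 65.54; H1: μ ≠ 65.54 (one-sample t-test, two-sided).
t = (x̄ − μ₀)/(s/√n) = (71.25 − 65.54)/(13.35/√12) = 1.482
df = n − 1 = 11
Two-sided p-value ≈ 0.167
Since p ≈ 0.167 > α = 0.05, fail to reject H0; the data do not provide sufficient evidence against H0.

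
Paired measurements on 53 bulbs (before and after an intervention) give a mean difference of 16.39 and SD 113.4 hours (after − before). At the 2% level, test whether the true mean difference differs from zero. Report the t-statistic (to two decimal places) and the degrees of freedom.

H0: μ_d = 0; H1: μ_d ≠ 0 (paired t-test on the differences, two-sided).
t = d̄/(s_d/√n) = 16.39/(113.4/√53) = 1.05
df = n − 1 = 52
Two-sided p-value ≈ 0.298
Since p ≈ 0.298 > α = 0.02, fail to reject H0; the data do not provide sufficient evidence against H0.

t = 1.05, df = 52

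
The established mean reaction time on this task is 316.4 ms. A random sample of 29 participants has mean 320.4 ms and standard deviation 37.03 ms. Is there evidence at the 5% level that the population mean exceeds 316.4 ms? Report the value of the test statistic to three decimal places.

0.582

H0: μ = 316.4; H1: μ > 316.4 (one-sample t-test, right-tailed).
t = (x̄ − μ₀)/(s/√n) = (320.4 − 316.4)/(37.03/√29) = 0.582
df = n − 1 = 28
p-value = P(T ≥ 0.582) ≈ 0.2827
Since p ≈ 0.2827 > α = 0.05, fail to reject H0; the evidence is not statistically significant.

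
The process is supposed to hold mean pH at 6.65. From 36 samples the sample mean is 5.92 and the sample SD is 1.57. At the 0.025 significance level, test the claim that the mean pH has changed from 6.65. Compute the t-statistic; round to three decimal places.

-2.790

H0: μ = 6.65; H1: μ ≠ 6.65 (one-sample t-test, two-sided).
t = (x̄ − μ₀)/(s/√n) = (5.92 − 6.65)/(1.57/√36) = -2.790
df = n − 1 = 35
Two-sided p-value ≈ 0.0085
Since p ≈ 0.0085 < α = 0.025, reject H0; the data support H1.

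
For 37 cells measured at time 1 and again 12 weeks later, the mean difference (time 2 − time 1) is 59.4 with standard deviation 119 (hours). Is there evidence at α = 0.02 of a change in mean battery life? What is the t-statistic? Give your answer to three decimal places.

H0: μ_d = 0; H1: μ_d ≠ 0 (paired t-test on the differences, two-sided).
t = d̄/(s_d/√n) = 59.4/(119/√37) = 3.036
df = n − 1 = 36
Two-sided p-value ≈ 0.004
Since p ≈ 0.004 < α = 0.02, reject H0; the data support H1.

3.036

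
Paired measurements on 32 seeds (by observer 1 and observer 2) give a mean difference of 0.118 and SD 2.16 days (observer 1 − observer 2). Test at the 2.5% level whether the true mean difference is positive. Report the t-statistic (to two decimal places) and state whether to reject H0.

H0: μ_d = 0; H1: μ_d > 0 (paired t-test on the differences, right-tailed).
t = d̄/(s_d/√n) = 0.118/(2.16/√32) = 0.31
df = n − 1 = 31
p-value = P(T ≥ 0.31) ≈ 0.3797
Since p ≈ 0.3797 > α = 0.025, fail to reject H0; the evidence is not statistically significant.

t = 0.31; fail to reject H0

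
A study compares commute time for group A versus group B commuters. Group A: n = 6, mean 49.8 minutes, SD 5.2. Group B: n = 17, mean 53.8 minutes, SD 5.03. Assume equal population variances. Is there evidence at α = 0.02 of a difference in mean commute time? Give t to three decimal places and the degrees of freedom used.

t = -1.661, df = 21

Let group 1 = group A, group 2 = group B. H0: μ_1 = μ_2; H1: μ_1 ≠ μ_2 (two-sample pooled-variance t-test, two-sided).
s_p² = [(6−1)·5.2² + (17−1)·5.03²]/(6+17−2) = 25.715
t = (49.8 − 53.8)/√[25.715·(1/6 + 1/17)] = -1.661
df = n₁ + n₂ − 2 = 21
Two-sided p-value ≈ 0.112
Since p ≈ 0.112 > α = 0.02, fail to reject H0; the evidence is not statistically significant.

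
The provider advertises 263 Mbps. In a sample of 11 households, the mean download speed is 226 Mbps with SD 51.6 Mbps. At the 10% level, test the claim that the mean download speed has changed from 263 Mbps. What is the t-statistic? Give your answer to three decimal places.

H0: μ = 263; H1: μ ≠ 263 (one-sample t-test, two-sided).
t = (x̄ − μ₀)/(s/√n) = (226 − 263)/(51.6/√11) = -2.378
df = n − 1 = 10
Two-sided p-value ≈ 0.039
Since p ≈ 0.039 < α = 0.1, reject H0; the data support H1.

-2.378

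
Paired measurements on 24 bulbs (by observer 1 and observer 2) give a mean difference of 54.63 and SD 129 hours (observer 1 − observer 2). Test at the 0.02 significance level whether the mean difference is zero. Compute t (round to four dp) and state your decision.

t = 2.0747; fail to reject H0

H0: μ_d = 0; H1: μ_d ≠ 0 (paired t-test on the differences, two-sided).
t = d̄/(s_d/√n) = 54.63/(129/√24) = 2.0747
df = n − 1 = 23
Two-sided p-value ≈ 0.0494
Since p ≈ 0.0494 > α = 0.02, fail to reject H0; the data do not provide sufficient evidence against H0.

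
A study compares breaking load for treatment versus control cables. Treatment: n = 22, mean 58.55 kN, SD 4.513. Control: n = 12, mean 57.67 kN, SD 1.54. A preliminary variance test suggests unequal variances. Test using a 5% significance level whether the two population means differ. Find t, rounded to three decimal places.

Let group 1 = treatment, group 2 = control. H0: μ_1 = μ_2; H1: μ_1 ≠ μ_2 (Welch's two-sample t-test, two-sided).
t = (x̄_1 − x̄_2)/√(s_1²/n_1 + s_2²/n_2) = (58.55 − 57.67)/√(4.513²/22 + 1.54²/12) = 0.830
Welch–Satterthwaite df ≈ 28.45
Two-sided p-value ≈ 0.4133
Since p ≈ 0.4133 > α = 0.05, fail to reject H0; the data do not provide sufficient evidence against H0.

0.830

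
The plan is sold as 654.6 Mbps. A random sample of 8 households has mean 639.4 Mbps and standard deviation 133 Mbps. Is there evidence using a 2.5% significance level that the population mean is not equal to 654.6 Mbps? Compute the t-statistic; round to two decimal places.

H0: μ = 654.6; H1: μ ≠ 654.6 (one-sample t-test, two-sided).
t = (x̄ − μ₀)/(s/√n) = (639.4 − 654.6)/(133/√8) = -0.32
df = n − 1 = 7
Two-sided p-value ≈ 0.756
Since p ≈ 0.756 > α = 0.025, fail to reject H0; the evidence is not statistically significant.

-0.32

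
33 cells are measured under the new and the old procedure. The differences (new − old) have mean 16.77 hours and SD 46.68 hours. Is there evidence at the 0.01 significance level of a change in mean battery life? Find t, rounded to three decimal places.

2.064

H0: μ_d = 0; H1: μ_d ≠ 0 (paired t-test on the differences, two-sided).
t = d̄/(s_d/√n) = 16.77/(46.68/√33) = 2.064
df = n − 1 = 32
Two-sided p-value ≈ 0.0472
Since p ≈ 0.0472 > α = 0.01, fail to reject H0; the data do not provide sufficient evidence against H0.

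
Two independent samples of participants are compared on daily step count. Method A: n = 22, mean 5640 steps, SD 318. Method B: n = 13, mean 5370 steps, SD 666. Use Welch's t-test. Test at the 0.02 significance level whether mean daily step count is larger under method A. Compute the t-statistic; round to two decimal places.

1.37

Let group 1 = method A, group 2 = method B. H0: μ_1 = μ_2; H1: μ_1 > μ_2 (Welch's two-sample t-test, right-tailed).
t = (x̄_1 − x̄_2)/√(s_1²/n_1 + s_2²/n_2) = (5640 − 5370)/√(318²/22 + 666²/13) = 1.37
Welch–Satterthwaite df ≈ 15.29
p-value = P(T ≥ 1.37) ≈ 0.0949
Since p ≈ 0.0949 > α = 0.02, fail to reject H0; the evidence is not statistically significant.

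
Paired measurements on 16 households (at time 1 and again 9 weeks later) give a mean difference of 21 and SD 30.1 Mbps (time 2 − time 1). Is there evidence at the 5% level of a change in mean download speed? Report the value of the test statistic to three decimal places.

H0: μ_d = 0; H1: μ_d ≠ 0 (paired t-test on the differences, two-sided).
t = d̄/(s_d/√n) = 21/(30.1/√16) = 2.791
df = n − 1 = 15
Two-sided p-value ≈ 0.0137
Since p ≈ 0.0137 < α = 0.05, reject H0; the data support H1.

2.791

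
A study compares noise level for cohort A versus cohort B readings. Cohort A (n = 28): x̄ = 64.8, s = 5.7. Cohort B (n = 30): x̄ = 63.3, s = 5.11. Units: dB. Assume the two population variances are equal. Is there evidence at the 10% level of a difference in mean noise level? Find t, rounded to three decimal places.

1.057

Let group 1 = cohort A, group 2 = cohort B. H0: μ_1 = μ_2; H1: μ_1 ≠ μ_2 (two-sample pooled-variance t-test, two-sided).
s_p² = [(28−1)·5.7² + (30−1)·5.11²]/(28+30−2) = 29.1872
t = (64.8 − 63.3)/√[29.1872·(1/28 + 1/30)] = 1.057
df = n₁ + n₂ − 2 = 56
Two-sided p-value ≈ 0.295
Since p ≈ 0.295 > α = 0.1, fail to reject H0; the evidence is not statistically significant.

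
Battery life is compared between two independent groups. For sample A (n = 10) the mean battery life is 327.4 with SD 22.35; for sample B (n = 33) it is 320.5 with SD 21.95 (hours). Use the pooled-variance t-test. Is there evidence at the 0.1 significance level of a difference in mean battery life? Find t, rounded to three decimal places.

0.867

Let group 1 = sample A, group 2 = sample B. H0: μ_1 = μ_2; H1: μ_1 ≠ μ_2 (two-sample pooled-variance t-test, two-sided).
s_p² = [(10−1)·22.35² + (33−1)·21.95²]/(10+33−2) = 485.692
t = (327.4 − 320.5)/√[485.692·(1/10 + 1/33)] = 0.867
df = n₁ + n₂ − 2 = 41
Two-sided p-value ≈ 0.391
Since p ≈ 0.391 > α = 0.1, fail to reject H0; the evidence is not statistically significant.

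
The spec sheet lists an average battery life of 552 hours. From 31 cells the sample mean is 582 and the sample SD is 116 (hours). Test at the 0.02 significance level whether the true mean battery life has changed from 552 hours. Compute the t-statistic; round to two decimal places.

1.44

H0: μ = 552; H1: μ ≠ 552 (one-sample t-test, two-sided).
t = (x̄ − μ₀)/(s/√n) = (582 − 552)/(116/√31) = 1.44
df = n − 1 = 30
Two-sided p-value ≈ 0.1602
Since p ≈ 0.1602 > α = 0.02, fail to reject H0; the evidence is not statistically significant.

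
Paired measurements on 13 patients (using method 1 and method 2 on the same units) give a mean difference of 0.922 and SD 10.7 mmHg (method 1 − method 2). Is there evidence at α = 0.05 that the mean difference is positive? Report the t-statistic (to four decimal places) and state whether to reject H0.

H0: μ_d = 0; H1: μ_d > 0 (paired t-test on the differences, right-tailed).
t = d̄/(s_d/√n) = 0.922/(10.7/√13) = 0.3107
df = n − 1 = 12
p-value = P(T ≥ 0.3107) ≈ 0.381
Since p ≈ 0.381 > α = 0.05, fail to reject H0; the evidence is not statistically significant.

t = 0.3107; fail to reject H0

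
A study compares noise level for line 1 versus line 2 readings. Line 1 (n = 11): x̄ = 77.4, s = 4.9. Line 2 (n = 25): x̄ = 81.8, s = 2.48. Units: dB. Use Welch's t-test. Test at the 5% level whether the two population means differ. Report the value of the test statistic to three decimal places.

-2.823

Let group 1 = line 1, group 2 = line 2. H0: μ_1 = μ_2; H1: μ_1 ≠ μ_2 (Welch's two-sample t-test, two-sided).
t = (x̄_1 − x̄_2)/√(s_1²/n_1 + s_2²/n_2) = (77.4 − 81.8)/√(4.9²/11 + 2.48²/25) = -2.823
Welch–Satterthwaite df ≈ 12.32
Two-sided p-value ≈ 0.0150
Since p ≈ 0.0150 < α = 0.05, reject H0; the data support H1.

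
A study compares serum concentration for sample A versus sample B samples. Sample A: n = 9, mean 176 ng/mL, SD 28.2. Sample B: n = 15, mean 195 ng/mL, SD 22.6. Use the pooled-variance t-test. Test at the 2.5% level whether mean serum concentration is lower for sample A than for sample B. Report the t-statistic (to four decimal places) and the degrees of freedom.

t = -1.8183, df = 22

Let group 1 = sample A, group 2 = sample B. H0: μ_1 = μ_2; H1: μ_1 < μ_2 (two-sample pooled-variance t-test, left-tailed).
s_p² = [(9−1)·28.2² + (15−1)·22.6²]/(9+15−2) = 614.207
t = (176 − 195)/√[614.207·(1/9 + 1/15)] = -1.8183
df = n₁ + n₂ − 2 = 22
p-value = P(T ≤ -1.8183) ≈ 0.0413
Since p ≈ 0.0413 > α = 0.025, fail to reject H0; the data do not provide sufficient evidence against H0.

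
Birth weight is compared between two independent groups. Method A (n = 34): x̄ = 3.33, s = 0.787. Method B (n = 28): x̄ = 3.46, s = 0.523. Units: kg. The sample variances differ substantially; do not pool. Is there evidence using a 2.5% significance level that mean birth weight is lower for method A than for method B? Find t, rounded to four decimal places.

-0.7771

Let group 1 = method A, group 2 = method B. H0: μ_1 = μ_2; H1: μ_1 < μ_2 (Welch's two-sample t-test, left-tailed).
t = (x̄_1 − x̄_2)/√(s_1²/n_1 + s_2²/n_2) = (3.33 − 3.46)/√(0.787²/34 + 0.523²/28) = -0.7771
Welch–Satterthwaite df ≈ 57.63
p-value = P(T ≤ -0.7771) ≈ 0.2201
Since p ≈ 0.2201 > α = 0.025, fail to reject H0; the data do not provide sufficient evidence against H0.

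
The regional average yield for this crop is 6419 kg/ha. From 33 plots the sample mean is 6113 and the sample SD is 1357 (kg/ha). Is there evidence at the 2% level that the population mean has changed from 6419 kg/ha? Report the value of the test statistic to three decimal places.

-1.295

H0: μ = 6419; H1: μ ≠ 6419 (one-sample t-test, two-sided).
t = (x̄ − μ₀)/(s/√n) = (6113 − 6419)/(1357/√33) = -1.295
df = n − 1 = 32
Two-sided p-value ≈ 0.2045
Since p ≈ 0.2045 > α = 0.02, fail to reject H0; the evidence is not statistically significant.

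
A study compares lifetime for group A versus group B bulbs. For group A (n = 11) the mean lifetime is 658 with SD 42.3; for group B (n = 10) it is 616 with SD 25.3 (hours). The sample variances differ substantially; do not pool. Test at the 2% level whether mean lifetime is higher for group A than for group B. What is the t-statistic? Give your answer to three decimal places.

2.790

Let group 1 = group A, group 2 = group B. H0: μ_1 = μ_2; H1: μ_1 > μ_2 (Welch's two-sample t-test, right-tailed).
t = (x̄_1 − x̄_2)/√(s_1²/n_1 + s_2²/n_2) = (658 − 616)/√(42.3²/11 + 25.3²/10) = 2.790
Welch–Satterthwaite df ≈ 16.57
p-value = P(T ≥ 2.790) ≈ 0.0064
Since p ≈ 0.0064 < α = 0.02, reject H0; the data support H1.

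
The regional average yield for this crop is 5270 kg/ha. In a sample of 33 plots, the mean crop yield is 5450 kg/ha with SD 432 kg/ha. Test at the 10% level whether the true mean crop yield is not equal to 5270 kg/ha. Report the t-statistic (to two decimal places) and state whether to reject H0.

H0: μ = 5270; H1: μ ≠ 5270 (one-sample t-test, two-sided).
t = (x̄ − μ₀)/(s/√n) = (5450 − 5270)/(432/√33) = 2.39
df = n − 1 = 32
Two-sided p-value ≈ 0.023
Since p ≈ 0.023 < α = 0.1, reject H0; the data support H1.

t = 2.39; reject H0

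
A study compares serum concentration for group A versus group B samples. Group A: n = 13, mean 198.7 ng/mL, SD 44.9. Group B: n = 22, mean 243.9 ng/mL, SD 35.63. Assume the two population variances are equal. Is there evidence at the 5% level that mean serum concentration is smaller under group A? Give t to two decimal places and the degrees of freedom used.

t = -3.29, df = 33

Let group 1 = group A, group 2 = group B. H0: μ_1 = μ_2; H1: μ_1 < μ_2 (two-sample pooled-variance t-test, left-tailed).
s_p² = [(13−1)·44.9² + (22−1)·35.63²]/(13+22−2) = 1540.96
t = (198.7 − 243.9)/√[1540.96·(1/13 + 1/22)] = -3.29
df = n₁ + n₂ − 2 = 33
p-value = P(T ≤ -3.29) ≈ 0.001
Since p ≈ 0.001 < α = 0.05, reject H0; the data support H1.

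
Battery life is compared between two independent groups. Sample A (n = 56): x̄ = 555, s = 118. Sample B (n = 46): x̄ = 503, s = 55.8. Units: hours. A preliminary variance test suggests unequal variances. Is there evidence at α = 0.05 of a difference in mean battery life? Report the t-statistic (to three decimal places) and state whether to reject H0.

t = 2.924; reject H0

Let group 1 = sample A, group 2 = sample B. H0: μ_1 = μ_2; H1: μ_1 ≠ μ_2 (Welch's two-sample t-test, two-sided).
t = (x̄_1 − x̄_2)/√(s_1²/n_1 + s_2²/n_2) = (555 − 503)/√(118²/56 + 55.8²/46) = 2.924
Welch–Satterthwaite df ≈ 81.63
Two-sided p-value ≈ 0.004
Since p ≈ 0.004 < α = 0.05, reject H0; the data support H1.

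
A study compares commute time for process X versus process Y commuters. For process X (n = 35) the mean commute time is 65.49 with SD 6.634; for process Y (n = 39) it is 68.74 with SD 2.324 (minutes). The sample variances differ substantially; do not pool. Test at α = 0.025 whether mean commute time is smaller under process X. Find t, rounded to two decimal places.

Let group 1 = process X, group 2 = process Y. H0: μ_1 = μ_2; H1: μ_1 < μ_2 (Welch's two-sample t-test, left-tailed).
t = (x̄_1 − x̄_2)/√(s_1²/n_1 + s_2²/n_2) = (65.49 − 68.74)/√(6.634²/35 + 2.324²/39) = -2.75
Welch–Satterthwaite df ≈ 41.45
p-value = P(T ≤ -2.75) ≈ 0.004
Since p ≈ 0.004 < α = 0.025, reject H0; the data support H1.

-2.75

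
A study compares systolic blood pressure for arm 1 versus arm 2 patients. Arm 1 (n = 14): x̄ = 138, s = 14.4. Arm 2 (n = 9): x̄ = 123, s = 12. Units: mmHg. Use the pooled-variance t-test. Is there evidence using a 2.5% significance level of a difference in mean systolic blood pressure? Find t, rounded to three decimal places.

Let group 1 = arm 1, group 2 = arm 2. H0: μ_1 = μ_2; H1: μ_1 ≠ μ_2 (two-sample pooled-variance t-test, two-sided).
s_p² = [(14−1)·14.4² + (9−1)·12²]/(14+9−2) = 183.223
t = (138 − 123)/√[183.223·(1/14 + 1/9)] = 2.594
df = n₁ + n₂ − 2 = 21
Two-sided p-value ≈ 0.0169
Since p ≈ 0.0169 < α = 0.025, reject H0; the data support H1.

2.594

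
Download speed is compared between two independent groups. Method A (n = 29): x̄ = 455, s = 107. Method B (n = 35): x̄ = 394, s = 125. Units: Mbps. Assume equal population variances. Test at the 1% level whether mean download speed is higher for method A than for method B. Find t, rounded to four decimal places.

Let group 1 = method A, group 2 = method B. H0: μ_1 = μ_2; H1: μ_1 > μ_2 (two-sample pooled-variance t-test, right-tailed).
s_p² = [(29−1)·107² + (35−1)·125²]/(29+35−2) = 13739.1
t = (455 − 394)/√[13739.1·(1/29 + 1/35)] = 2.0725
df = n₁ + n₂ − 2 = 62
p-value = P(T ≥ 2.0725) ≈ 0.021
Since p ≈ 0.021 > α = 0.01, fail to reject H0; the evidence is not statistically significant.

2.0725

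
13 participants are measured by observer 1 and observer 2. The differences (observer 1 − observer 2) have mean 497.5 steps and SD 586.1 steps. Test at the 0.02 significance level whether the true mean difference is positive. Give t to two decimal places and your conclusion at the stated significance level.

t = 3.06; reject H0

H0: μ_d = 0; H1: μ_d > 0 (paired t-test on the differences, right-tailed).
t = d̄/(s_d/√n) = 497.5/(586.1/√13) = 3.06
df = n − 1 = 12
p-value = P(T ≥ 3.06) ≈ 0.0049
Since p ≈ 0.0049 < α = 0.02, reject H0; the data support H1.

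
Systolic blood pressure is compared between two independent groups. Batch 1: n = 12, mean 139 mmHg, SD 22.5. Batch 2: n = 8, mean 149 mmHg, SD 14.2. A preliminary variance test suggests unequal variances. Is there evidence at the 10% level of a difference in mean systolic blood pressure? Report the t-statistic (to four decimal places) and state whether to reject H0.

Let group 1 = batch 1, group 2 = batch 2. H0: μ_1 = μ_2; H1: μ_1 ≠ μ_2 (Welch's two-sample t-test, two-sided).
t = (x̄_1 − x̄_2)/√(s_1²/n_1 + s_2²/n_2) = (139 − 149)/√(22.5²/12 + 14.2²/8) = -1.2181
Welch–Satterthwaite df ≈ 17.98
Two-sided p-value ≈ 0.2389
Since p ≈ 0.2389 > α = 0.1, fail to reject H0; the evidence is not statistically significant.

t = -1.2181; fail to reject H0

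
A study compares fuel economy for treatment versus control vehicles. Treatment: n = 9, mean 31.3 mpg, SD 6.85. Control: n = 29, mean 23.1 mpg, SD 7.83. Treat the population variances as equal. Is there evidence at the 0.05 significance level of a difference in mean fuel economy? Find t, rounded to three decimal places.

Let group 1 = treatment, group 2 = control. H0: μ_1 = μ_2; H1: μ_1 ≠ μ_2 (two-sample pooled-variance t-test, two-sided).
s_p² = [(9−1)·6.85² + (29−1)·7.83²]/(9+29−2) = 58.1119
t = (31.3 − 23.1)/√[58.1119·(1/9 + 1/29)] = 2.819
df = n₁ + n₂ − 2 = 36
Two-sided p-value ≈ 0.0078
Since p ≈ 0.0078 < α = 0.05, reject H0; the evidence is statistically significant.

2.819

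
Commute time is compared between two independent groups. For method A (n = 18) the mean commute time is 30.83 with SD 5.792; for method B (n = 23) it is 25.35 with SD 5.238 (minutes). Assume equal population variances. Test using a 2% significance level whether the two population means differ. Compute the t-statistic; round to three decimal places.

Let group 1 = method A, group 2 = method B. H0: μ_1 = μ_2; H1: μ_1 ≠ μ_2 (two-sample pooled-variance t-test, two-sided).
s_p² = [(18−1)·5.792² + (23−1)·5.238²]/(18+23−2) = 30.1002
t = (30.83 − 25.35)/√[30.1002·(1/18 + 1/23)] = 3.174
df = n₁ + n₂ − 2 = 39
Two-sided p-value ≈ 0.003
Since p ≈ 0.003 < α = 0.02, reject H0; the data support H1.

3.174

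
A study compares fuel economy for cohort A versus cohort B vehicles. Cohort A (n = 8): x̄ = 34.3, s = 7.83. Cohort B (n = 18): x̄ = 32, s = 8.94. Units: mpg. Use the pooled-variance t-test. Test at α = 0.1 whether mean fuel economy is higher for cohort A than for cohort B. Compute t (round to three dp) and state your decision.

t = 0.627; fail to reject H0

Let group 1 = cohort A, group 2 = cohort B. H0: μ_1 = μ_2; H1: μ_1 > μ_2 (two-sample pooled-variance t-test, right-tailed).
s_p² = [(8−1)·7.83² + (18−1)·8.94²]/(8+18−2) = 74.4943
t = (34.3 − 32)/√[74.4943·(1/8 + 1/18)] = 0.627
df = n₁ + n₂ − 2 = 24
p-value = P(T ≥ 0.627) ≈ 0.268
Since p ≈ 0.268 > α = 0.1, fail to reject H0; the data do not provide sufficient evidence against H0.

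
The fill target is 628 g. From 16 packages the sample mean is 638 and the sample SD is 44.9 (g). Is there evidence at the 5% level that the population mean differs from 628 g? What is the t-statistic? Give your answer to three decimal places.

H0: μ = 628; H1: μ ≠ 628 (one-sample t-test, two-sided).
t = (x̄ − μ₀)/(s/√n) = (638 − 628)/(44.9/√16) = 0.891
df = n − 1 = 15
Two-sided p-value ≈ 0.387
Since p ≈ 0.387 > α = 0.05, fail to reject H0; the evidence is not statistically significant.

0.891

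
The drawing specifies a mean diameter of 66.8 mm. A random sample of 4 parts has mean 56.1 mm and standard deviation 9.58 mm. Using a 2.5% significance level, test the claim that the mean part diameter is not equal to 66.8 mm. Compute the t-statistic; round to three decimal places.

-2.234

H0: μ = 66.8; H1: μ ≠ 66.8 (one-sample t-test, two-sided).
t = (x̄ − μ₀)/(s/√n) = (56.1 − 66.8)/(9.58/√4) = -2.234
df = n − 1 = 3
Two-sided p-value ≈ 0.112
Since p ≈ 0.112 > α = 0.025, fail to reject H0; the data do not provide sufficient evidence against H0.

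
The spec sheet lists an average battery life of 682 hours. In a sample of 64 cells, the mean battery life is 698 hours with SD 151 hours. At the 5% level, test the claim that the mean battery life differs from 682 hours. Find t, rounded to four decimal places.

0.8477

H0: μ = 682; H1: μ ≠ 682 (one-sample t-test, two-sided).
t = (x̄ − μ₀)/(s/√n) = (698 − 682)/(151/√64) = 0.8477
df = n − 1 = 63
Two-sided p-value ≈ 0.400
Since p ≈ 0.400 > α = 0.05, fail to reject H0; the evidence is not statistically significant.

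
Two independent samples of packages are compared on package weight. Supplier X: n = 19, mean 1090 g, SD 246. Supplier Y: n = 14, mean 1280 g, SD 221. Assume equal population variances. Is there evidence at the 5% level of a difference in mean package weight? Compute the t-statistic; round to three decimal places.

Let group 1 = supplier X, group 2 = supplier Y. H0: μ_1 = μ_2; H1: μ_1 ≠ μ_2 (two-sample pooled-variance t-test, two-sided).
s_p² = [(19−1)·246² + (14−1)·221²]/(19+14−2) = 55620
t = (1090 − 1280)/√[55620·(1/19 + 1/14)] = -2.287
df = n₁ + n₂ − 2 = 31
Two-sided p-value ≈ 0.029
Since p ≈ 0.029 < α = 0.05, reject H0; the data support H1.

-2.287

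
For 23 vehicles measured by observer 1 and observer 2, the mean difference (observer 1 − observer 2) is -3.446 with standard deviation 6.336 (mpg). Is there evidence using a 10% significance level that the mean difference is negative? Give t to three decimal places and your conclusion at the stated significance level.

t = -2.608; reject H0

H0: μ_d = 0; H1: μ_d < 0 (paired t-test on the differences, left-tailed).
t = d̄/(s_d/√n) = -3.446/(6.336/√23) = -2.608
df = n − 1 = 22
p-value = P(T ≤ -2.608) ≈ 0.008
Since p ≈ 0.008 < α = 0.1, reject H0; the evidence is statistically significant.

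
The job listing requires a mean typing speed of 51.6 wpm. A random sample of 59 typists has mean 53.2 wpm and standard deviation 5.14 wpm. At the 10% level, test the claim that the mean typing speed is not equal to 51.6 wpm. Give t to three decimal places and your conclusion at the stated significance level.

t = 2.391; reject H0

H0: μ = 51.6; H1: μ ≠ 51.6 (one-sample t-test, two-sided).
t = (x̄ − μ₀)/(s/√n) = (53.2 − 51.6)/(5.14/√59) = 2.391
df = n − 1 = 58
Two-sided p-value ≈ 0.0201
Since p ≈ 0.0201 < α = 0.1, reject H0; the evidence is statistically significant.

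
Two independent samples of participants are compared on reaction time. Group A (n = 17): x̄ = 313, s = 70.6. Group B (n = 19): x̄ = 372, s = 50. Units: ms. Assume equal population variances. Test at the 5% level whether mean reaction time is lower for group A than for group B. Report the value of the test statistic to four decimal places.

Let group 1 = group A, group 2 = group B. H0: μ_1 = μ_2; H1: μ_1 < μ_2 (two-sample pooled-variance t-test, left-tailed).
s_p² = [(17−1)·70.6² + (19−1)·50²]/(17+19−2) = 3669.11
t = (313 − 372)/√[3669.11·(1/17 + 1/19)] = -2.9176
df = n₁ + n₂ − 2 = 34
p-value = P(T ≤ -2.9176) ≈ 0.0031
Since p ≈ 0.0031 < α = 0.05, reject H0; the data support H1.

-2.9176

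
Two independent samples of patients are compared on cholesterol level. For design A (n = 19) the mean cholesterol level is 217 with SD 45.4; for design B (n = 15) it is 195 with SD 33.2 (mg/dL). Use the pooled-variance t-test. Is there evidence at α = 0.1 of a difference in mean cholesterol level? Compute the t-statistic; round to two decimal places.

Let group 1 = design A, group 2 = design B. H0: μ_1 = μ_2; H1: μ_1 ≠ μ_2 (two-sample pooled-variance t-test, two-sided).
s_p² = [(19−1)·45.4² + (15−1)·33.2²]/(19+15−2) = 1641.63
t = (217 − 195)/√[1641.63·(1/19 + 1/15)] = 1.57
df = n₁ + n₂ − 2 = 32
Two-sided p-value ≈ 0.126
Since p ≈ 0.126 > α = 0.1, fail to reject H0; the data do not provide sufficient evidence against H0.

1.57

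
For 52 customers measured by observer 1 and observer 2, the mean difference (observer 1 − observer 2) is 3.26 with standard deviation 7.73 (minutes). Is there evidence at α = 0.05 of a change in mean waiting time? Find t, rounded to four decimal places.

H0: μ_d = 0; H1: μ_d ≠ 0 (paired t-test on the differences, two-sided).
t = d̄/(s_d/√n) = 3.26/(7.73/√52) = 3.0412
df = n − 1 = 51
Two-sided p-value ≈ 0.004
Since p ≈ 0.004 < α = 0.05, reject H0; the evidence is statistically significant.

3.0412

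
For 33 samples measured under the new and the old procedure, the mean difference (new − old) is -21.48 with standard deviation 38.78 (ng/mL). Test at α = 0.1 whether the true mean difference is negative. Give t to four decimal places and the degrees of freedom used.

t = -3.1819, df = 32

H0: μ_d = 0; H1: μ_d < 0 (paired t-test on the differences, left-tailed).
t = d̄/(s_d/√n) = -21.48/(38.78/√33) = -3.1819
df = n − 1 = 32
p-value = P(T ≤ -3.1819) ≈ 0.002
Since p ≈ 0.002 < α = 0.1, reject H0; the evidence is statistically significant.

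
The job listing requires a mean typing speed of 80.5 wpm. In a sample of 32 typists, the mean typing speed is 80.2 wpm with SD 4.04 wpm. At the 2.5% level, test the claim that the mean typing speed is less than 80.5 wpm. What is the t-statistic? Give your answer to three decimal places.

-0.420

H0: μ = 80.5; H1: μ < 80.5 (one-sample t-test, left-tailed).
t = (x̄ − μ₀)/(s/√n) = (80.2 − 80.5)/(4.04/√32) = -0.420
df = n − 1 = 31
p-value = P(T ≤ -0.420) ≈ 0.339
Since p ≈ 0.339 > α = 0.025, fail to reject H0; the data do not provide sufficient evidence against H0.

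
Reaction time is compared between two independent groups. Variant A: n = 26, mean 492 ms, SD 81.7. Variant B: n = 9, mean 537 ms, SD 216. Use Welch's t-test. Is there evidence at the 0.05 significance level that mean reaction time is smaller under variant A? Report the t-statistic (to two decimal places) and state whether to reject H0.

t = -0.61; fail to reject H0

Let group 1 = variant A, group 2 = variant B. H0: μ_1 = μ_2; H1: μ_1 < μ_2 (Welch's two-sample t-test, left-tailed).
t = (x̄_1 − x̄_2)/√(s_1²/n_1 + s_2²/n_2) = (492 − 537)/√(81.7²/26 + 216²/9) = -0.61
Welch–Satterthwaite df ≈ 8.81
p-value = P(T ≤ -0.61) ≈ 0.279
Since p ≈ 0.279 > α = 0.05, fail to reject H0; the evidence is not statistically significant.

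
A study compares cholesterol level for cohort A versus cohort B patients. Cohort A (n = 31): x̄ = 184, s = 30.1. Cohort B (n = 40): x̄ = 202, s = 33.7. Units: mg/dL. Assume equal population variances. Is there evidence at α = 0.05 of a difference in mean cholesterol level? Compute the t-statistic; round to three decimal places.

Let group 1 = cohort A, group 2 = cohort B. H0: μ_1 = μ_2; H1: μ_1 ≠ μ_2 (two-sample pooled-variance t-test, two-sided).
s_p² = [(31−1)·30.1² + (40−1)·33.7²]/(31+40−2) = 1035.83
t = (184 − 202)/√[1035.83·(1/31 + 1/40)] = -2.337
df = n₁ + n₂ − 2 = 69
Two-sided p-value ≈ 0.022
Since p ≈ 0.022 < α = 0.05, reject H0; the data support H1.

-2.337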